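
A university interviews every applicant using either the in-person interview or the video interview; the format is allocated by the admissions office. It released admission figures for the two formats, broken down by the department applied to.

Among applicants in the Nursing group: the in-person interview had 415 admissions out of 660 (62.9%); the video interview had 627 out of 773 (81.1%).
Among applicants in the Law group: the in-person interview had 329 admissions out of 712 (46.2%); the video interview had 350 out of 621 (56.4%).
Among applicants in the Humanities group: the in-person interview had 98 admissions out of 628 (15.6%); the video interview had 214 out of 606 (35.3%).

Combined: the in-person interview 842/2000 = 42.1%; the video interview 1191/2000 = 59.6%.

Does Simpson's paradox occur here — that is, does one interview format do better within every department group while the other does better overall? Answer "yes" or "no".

Within each department level (Nursing 62.9% vs 81.1%; Law 46.2% vs 56.4%; Humanities 15.6% vs 35.3%), the video interview has the higher rate every time. Pooled: 42.1% vs 59.6% — the video interview has the higher rate overall. They agree.

no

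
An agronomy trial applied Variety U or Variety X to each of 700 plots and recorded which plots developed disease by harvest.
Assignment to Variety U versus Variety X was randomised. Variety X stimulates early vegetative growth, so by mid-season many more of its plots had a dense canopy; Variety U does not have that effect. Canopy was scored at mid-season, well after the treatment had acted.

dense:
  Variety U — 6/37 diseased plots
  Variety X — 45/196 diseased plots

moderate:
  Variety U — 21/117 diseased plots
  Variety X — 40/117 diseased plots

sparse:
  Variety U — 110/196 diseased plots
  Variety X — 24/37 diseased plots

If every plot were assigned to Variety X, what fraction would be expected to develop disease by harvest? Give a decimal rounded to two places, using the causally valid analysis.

0.31

Mid-season canopy is downstream of the variety. One should not condition on a consequence of treatment, so the overall rates are the right comparison.
So P(outcome | do(Variety X)) is just the pooled rate for Variety X: 109/350 = 0.311.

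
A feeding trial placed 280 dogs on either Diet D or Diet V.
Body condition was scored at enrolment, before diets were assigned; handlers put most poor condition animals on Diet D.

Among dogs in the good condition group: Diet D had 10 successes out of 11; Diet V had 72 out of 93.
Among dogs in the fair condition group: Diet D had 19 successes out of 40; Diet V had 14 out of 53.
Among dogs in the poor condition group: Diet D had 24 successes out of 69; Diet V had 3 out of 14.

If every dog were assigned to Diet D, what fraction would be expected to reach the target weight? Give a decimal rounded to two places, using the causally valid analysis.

The starting body condition-specific comparison favours Diet D throughout, but the pooled figures favour Diet V. The question is whether to condition on starting body condition.
The imbalance in starting body condition arose from how dogs were allocated, not from anything the diet did; and starting body condition independently affects the outcome. The pooled gap is confounded — condition on starting body condition.
Standardising Diet D to the population starting body condition mix: 0.371·10/11 + 0.332·19/40 + 0.296·24/69 = 0.599.

0.60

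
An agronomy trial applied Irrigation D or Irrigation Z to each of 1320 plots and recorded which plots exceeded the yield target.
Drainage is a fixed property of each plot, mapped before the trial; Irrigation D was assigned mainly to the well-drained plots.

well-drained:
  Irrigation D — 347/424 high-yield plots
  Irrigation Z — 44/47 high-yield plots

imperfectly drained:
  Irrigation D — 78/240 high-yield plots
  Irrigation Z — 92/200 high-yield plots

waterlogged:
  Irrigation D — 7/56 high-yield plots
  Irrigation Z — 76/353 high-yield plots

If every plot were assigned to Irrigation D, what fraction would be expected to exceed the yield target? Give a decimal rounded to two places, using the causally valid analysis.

Within every field drainage level Irrigation Z has the higher rate, yet pooled Irrigation D does — Simpson's reversal.
Field drainage is set before the irrigation has any effect — it is not caused by the irrigation — and it independently drives the outcome. That makes it a confounder, so the causal comparison is within field drainage levels.
Standardising Irrigation D to the population field drainage mix: 0.357·347/424 + 0.333·78/240 + 0.310·7/56 = 0.439.

0.44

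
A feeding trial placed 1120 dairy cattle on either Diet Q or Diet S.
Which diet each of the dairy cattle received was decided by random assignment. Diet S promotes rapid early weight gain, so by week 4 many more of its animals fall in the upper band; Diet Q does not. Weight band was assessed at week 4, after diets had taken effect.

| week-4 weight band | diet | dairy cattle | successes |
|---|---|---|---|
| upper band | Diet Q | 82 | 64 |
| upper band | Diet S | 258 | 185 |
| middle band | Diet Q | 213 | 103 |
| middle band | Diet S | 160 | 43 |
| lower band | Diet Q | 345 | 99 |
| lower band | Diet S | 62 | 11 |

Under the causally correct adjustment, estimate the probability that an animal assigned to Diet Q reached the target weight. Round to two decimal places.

Stratifying would compare diets among dairy cattle the diets themselves sorted into week-4 weight band groups — a form of selection on an intermediate. The unconditioned pooled rates give the total causal effect.
So P(outcome | do(Diet Q)) is just the pooled rate for Diet Q: 266/640 = 0.416.

0.42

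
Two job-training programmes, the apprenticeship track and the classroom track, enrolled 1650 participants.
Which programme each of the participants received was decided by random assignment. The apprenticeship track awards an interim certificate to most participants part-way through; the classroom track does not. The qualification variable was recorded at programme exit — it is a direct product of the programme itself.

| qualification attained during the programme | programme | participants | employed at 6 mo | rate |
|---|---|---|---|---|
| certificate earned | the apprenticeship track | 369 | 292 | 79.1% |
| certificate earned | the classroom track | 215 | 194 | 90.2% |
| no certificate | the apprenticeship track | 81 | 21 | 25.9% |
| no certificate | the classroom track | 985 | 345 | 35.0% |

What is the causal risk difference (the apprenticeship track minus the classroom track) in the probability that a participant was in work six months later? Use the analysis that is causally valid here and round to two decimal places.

+0.25

The stratified and pooled comparisons disagree (the classroom track wins within each qualification attained during the programme; the apprenticeship track wins overall), so the answer turns on the causal role of qualification attained during the programme.
Qualification attained during the programme here is a post-treatment variable shaped by the programme; conditioning on it would introduce bias rather than remove it. The overall comparison is the causal one.
The causal difference is the pooled difference: 0.696 − 0.449 = +0.246.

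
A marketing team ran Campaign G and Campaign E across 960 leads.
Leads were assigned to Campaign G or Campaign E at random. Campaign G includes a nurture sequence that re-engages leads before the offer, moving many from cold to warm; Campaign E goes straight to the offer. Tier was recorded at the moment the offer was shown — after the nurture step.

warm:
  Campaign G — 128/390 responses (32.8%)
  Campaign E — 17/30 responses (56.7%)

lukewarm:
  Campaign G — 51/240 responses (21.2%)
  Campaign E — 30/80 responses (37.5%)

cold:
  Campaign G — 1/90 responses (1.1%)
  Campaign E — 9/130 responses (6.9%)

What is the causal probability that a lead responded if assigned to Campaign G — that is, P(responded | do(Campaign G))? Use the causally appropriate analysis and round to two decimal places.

0.25

Engagement tier lies on the pathway campaign → engagement tier → outcome, so adjusting for it blocks the indirect effect. For the total causal effect of campaign, use the unadjusted pooled rates.
So P(outcome | do(Campaign G)) is just the pooled rate for Campaign G: 180/720 = 0.250.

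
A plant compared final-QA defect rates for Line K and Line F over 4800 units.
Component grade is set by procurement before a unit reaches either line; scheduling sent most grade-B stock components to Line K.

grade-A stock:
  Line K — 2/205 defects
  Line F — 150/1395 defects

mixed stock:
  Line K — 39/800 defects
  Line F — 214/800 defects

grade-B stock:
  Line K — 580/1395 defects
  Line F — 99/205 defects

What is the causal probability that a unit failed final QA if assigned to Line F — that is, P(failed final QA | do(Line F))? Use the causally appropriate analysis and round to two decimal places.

Since component grade is a pre-existing factor (not a product of the line) and it affects the outcome on its own, it is a confounder. The stratified rates, not the pooled rate, identify the causal effect.
Standardising Line F to the population component grade mix: 0.333·150/1395 + 0.333·214/800 + 0.333·99/205 = 0.286.

0.29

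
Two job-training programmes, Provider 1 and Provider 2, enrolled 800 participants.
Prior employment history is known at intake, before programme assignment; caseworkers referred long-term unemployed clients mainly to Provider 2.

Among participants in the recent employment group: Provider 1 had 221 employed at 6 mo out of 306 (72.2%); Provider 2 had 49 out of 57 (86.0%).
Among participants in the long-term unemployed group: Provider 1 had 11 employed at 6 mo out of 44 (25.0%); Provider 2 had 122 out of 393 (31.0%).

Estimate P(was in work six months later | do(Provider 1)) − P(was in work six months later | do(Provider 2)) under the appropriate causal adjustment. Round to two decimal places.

-0.10

Provider 2 is higher inside every prior employment history stratum but Provider 1 is higher in aggregate. Whether to stratify depends on how prior employment history relates to the programme.
Prior employment history differs across programmes for reasons unrelated to any effect of the programme itself, and it separately predicts the outcome — a classic confounder. We must compare within prior employment history levels.
Adjusting over the population distribution of prior employment history: 0.454·(0.722−0.860) + 0.546·(0.250−0.310) = -0.095.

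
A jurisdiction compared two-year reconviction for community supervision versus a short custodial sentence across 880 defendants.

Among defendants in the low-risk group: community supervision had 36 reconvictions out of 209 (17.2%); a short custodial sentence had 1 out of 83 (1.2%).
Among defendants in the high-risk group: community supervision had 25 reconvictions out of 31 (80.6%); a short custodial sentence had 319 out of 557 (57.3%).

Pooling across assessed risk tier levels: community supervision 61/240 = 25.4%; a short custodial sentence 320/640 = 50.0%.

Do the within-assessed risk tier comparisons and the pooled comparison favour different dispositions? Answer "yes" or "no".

Within each assessed risk tier level (low-risk 17.2% vs 1.2%; high-risk 80.6% vs 57.3%), a short custodial sentence has the lower rate every time. Pooled: 25.4% vs 50.0% — community supervision has the lower rate overall. The two comparisons disagree.

yes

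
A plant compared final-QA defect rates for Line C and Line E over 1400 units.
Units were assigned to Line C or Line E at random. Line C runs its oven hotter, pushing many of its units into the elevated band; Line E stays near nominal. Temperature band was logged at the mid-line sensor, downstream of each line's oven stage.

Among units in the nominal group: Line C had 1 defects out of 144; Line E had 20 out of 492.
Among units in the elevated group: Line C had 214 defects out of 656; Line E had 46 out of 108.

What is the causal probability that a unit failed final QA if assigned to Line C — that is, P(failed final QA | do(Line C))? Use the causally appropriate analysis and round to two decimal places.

Line C is lower inside every in-process temperature band stratum but Line E is lower in aggregate. Whether to stratify depends on how in-process temperature band relates to the line.
In-process temperature band lies on the pathway line → in-process temperature band → outcome, so adjusting for it blocks the indirect effect. For the total causal effect of line, use the unadjusted pooled rates.
So P(outcome | do(Line C)) is just the pooled rate for Line C: 215/800 = 0.269.

0.27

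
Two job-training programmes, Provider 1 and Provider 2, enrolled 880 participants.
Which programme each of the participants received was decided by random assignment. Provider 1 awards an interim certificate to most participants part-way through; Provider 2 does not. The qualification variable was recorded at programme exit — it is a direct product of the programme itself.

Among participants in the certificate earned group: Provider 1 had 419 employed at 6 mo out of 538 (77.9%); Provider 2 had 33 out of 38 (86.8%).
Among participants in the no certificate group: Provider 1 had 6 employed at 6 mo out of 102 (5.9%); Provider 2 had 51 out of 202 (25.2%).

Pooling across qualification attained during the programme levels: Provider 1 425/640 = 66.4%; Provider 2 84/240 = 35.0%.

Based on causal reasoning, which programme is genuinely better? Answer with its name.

Provider 2 is higher inside every qualification attained during the programme stratum but Provider 1 is higher in aggregate. Whether to stratify depends on how qualification attained during the programme relates to the programme.
Qualification attained during the programme is downstream of the programme. One should not condition on a consequence of treatment, so the overall rates are the right comparison.
Pooled: Provider 1 66.4% vs Provider 2 35.0%; Provider 1 is higher overall.

Provider 1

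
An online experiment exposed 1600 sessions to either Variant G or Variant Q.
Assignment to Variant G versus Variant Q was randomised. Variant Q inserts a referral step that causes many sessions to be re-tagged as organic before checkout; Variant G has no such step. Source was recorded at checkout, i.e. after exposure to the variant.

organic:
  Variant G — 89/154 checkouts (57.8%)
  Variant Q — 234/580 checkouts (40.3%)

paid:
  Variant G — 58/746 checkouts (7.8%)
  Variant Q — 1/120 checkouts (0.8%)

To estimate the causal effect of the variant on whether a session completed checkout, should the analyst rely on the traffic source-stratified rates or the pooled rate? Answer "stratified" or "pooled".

pooled

Within every traffic source level Variant G has the higher rate, yet pooled Variant Q does — Simpson's reversal.
Stratifying would compare variants among sessions the variants themselves sorted into traffic source groups — a form of selection on an intermediate. The unconditioned pooled rates give the total causal effect.
Pooled: Variant G 16.3% vs Variant Q 33.6%; Variant Q is higher overall.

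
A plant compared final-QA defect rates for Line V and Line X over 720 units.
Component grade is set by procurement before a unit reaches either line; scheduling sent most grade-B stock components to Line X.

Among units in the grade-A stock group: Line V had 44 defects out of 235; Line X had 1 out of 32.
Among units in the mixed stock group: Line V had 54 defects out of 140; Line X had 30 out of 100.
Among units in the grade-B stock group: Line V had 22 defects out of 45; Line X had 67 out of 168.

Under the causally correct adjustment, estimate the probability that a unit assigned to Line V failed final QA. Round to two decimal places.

Component grade is set before the line has any effect — it is not caused by the line — and it independently drives the outcome. That makes it a confounder, so the causal comparison is within component grade levels.
Standardising Line V to the population component grade mix: 0.371·44/235 + 0.333·54/140 + 0.296·22/45 = 0.343.

0.34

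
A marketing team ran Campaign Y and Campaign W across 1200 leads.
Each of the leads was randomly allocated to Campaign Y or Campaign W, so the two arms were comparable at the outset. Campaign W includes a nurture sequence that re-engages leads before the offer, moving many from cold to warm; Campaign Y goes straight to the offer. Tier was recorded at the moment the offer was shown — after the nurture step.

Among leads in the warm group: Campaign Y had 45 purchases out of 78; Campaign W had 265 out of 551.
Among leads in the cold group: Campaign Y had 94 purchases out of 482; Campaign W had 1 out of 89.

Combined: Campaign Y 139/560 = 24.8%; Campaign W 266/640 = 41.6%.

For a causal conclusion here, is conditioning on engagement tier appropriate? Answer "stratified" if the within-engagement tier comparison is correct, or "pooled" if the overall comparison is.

pooled

The engagement tier-specific comparison favours Campaign Y throughout, but the pooled figures favour Campaign W. The question is whether to condition on engagement tier.
Engagement tier is recorded after the campaign and is itself shifted by it — it sits on the causal path from campaign to outcome. Conditioning on a mediator would strip out part of the effect we want; the pooled comparison gives the total causal effect.
Pooled: Campaign Y 24.8% vs Campaign W 41.6%; Campaign W is higher overall.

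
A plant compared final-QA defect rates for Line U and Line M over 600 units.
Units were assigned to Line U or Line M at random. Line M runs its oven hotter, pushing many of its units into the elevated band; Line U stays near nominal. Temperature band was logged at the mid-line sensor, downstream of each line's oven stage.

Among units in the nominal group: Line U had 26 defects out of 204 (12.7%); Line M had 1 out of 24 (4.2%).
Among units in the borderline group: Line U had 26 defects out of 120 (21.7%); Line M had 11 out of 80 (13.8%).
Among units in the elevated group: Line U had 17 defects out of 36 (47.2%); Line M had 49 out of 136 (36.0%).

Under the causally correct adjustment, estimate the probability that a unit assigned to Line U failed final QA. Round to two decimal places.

In-process temperature band here is a post-treatment variable shaped by the line; conditioning on it would introduce bias rather than remove it. The overall comparison is the causal one.
So P(outcome | do(Line U)) is just the pooled rate for Line U: 69/360 = 0.192.

0.19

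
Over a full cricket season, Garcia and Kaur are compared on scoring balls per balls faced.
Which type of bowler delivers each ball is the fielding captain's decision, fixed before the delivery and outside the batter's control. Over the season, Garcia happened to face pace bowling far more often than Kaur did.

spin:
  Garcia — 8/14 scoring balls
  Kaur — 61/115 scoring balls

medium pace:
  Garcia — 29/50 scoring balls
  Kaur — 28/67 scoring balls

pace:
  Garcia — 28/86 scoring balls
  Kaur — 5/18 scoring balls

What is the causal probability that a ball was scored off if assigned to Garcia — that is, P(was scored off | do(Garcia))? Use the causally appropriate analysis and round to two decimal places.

Since bowling type is a pre-existing factor (not a product of the player) and it affects the outcome on its own, it is a confounder. The stratified rates, not the pooled rate, identify the causal effect.
Standardising Garcia to the population bowling type mix: 0.369·8/14 + 0.334·29/50 + 0.297·28/86 = 0.501.

0.50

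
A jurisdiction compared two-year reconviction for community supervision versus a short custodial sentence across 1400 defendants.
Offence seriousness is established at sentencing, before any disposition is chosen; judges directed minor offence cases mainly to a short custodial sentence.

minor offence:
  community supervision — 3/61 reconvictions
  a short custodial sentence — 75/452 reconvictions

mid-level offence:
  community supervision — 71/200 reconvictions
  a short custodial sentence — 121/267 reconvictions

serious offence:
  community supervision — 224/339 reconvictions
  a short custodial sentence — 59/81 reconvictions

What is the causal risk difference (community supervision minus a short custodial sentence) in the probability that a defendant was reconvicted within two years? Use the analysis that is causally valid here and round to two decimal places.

-0.10

community supervision is lower inside every offence seriousness stratum but a short custodial sentence is lower in aggregate. Whether to stratify depends on how offence seriousness relates to the disposition.
Since offence seriousness is a pre-existing factor (not a product of the disposition) and it affects the outcome on its own, it is a confounder. The stratified rates, not the pooled rate, identify the causal effect.
Adjusting over the population distribution of offence seriousness: 0.366·(0.049−0.166) + 0.334·(0.355−0.453) + 0.300·(0.661−0.728) = -0.096.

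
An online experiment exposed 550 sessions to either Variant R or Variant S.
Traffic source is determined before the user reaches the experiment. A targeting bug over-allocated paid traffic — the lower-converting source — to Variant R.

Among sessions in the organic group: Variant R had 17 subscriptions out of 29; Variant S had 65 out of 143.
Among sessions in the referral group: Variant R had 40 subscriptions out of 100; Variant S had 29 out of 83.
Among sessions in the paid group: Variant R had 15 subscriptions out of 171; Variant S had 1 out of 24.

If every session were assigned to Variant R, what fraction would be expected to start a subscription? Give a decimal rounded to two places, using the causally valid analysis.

The traffic source-specific comparison favours Variant R throughout, but the pooled figures favour Variant S. The question is whether to condition on traffic source.
Since traffic source is a pre-existing factor (not a product of the variant) and it affects the outcome on its own, it is a confounder. The stratified rates, not the pooled rate, identify the causal effect.
Standardising Variant R to the population traffic source mix: 0.313·17/29 + 0.333·40/100 + 0.355·15/171 = 0.348.

0.35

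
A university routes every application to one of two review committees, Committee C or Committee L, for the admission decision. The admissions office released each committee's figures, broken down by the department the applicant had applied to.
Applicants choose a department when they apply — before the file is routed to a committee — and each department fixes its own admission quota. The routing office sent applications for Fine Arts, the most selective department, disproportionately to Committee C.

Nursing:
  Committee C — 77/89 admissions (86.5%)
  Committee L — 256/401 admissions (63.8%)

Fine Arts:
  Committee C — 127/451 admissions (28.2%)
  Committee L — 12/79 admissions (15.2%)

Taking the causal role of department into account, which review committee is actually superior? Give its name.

Committee C

Here department is a common cause — it drives both which review committee a case falls under and the outcome. The crude comparison mixes populations; the stratum-specific rates are the causally relevant ones.
Within each level — Nursing: 86.5% vs 63.8%; Fine Arts: 28.2% vs 15.2% — Committee C is higher every time.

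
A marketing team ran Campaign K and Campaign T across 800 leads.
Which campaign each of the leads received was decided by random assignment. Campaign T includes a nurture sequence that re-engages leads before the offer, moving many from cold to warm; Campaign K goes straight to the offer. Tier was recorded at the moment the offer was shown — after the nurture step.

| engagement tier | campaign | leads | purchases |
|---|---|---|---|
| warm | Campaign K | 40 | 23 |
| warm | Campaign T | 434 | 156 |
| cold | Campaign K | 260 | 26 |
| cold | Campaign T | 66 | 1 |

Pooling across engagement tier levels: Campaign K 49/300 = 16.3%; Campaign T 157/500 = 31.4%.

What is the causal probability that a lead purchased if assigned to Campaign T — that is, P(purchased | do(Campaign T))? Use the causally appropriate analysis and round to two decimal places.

0.31

Stratifying would compare campaigns among leads the campaigns themselves sorted into engagement tier groups — a form of selection on an intermediate. The unconditioned pooled rates give the total causal effect.
So P(outcome | do(Campaign T)) is just the pooled rate for Campaign T: 157/500 = 0.314.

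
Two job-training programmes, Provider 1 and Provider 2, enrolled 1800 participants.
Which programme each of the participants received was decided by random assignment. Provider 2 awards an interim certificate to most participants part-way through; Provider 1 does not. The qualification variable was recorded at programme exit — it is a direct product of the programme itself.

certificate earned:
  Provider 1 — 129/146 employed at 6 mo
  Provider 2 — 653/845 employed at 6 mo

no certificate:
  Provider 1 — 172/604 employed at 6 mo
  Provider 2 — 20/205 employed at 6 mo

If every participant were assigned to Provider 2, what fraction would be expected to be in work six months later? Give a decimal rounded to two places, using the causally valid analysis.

The stratified and pooled comparisons disagree (Provider 1 wins within each qualification attained during the programme; Provider 2 wins overall), so the answer turns on the causal role of qualification attained during the programme.
Qualification attained during the programme is recorded after the programme and is itself shifted by it — it sits on the causal path from programme to outcome. Conditioning on a mediator would strip out part of the effect we want; the pooled comparison gives the total causal effect.
So P(outcome | do(Provider 2)) is just the pooled rate for Provider 2: 673/1050 = 0.641.

0.64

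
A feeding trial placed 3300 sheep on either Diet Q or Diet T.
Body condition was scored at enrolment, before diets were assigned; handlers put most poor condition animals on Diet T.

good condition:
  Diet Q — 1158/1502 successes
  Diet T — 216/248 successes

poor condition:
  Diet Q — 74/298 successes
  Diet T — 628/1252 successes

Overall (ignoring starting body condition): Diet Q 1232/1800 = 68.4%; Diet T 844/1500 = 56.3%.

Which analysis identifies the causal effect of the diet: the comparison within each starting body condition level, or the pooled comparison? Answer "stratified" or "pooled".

The stratified and pooled comparisons disagree (Diet T wins within each starting body condition; Diet Q wins overall), so the answer turns on the causal role of starting body condition.
Here starting body condition is a common cause — it drives both which diet a case falls under and the outcome. The crude comparison mixes populations; the stratum-specific rates are the causally relevant ones.
Within each level — good condition: 77.1% vs 87.1%; poor condition: 24.8% vs 50.2% — Diet T is higher every time.

stratified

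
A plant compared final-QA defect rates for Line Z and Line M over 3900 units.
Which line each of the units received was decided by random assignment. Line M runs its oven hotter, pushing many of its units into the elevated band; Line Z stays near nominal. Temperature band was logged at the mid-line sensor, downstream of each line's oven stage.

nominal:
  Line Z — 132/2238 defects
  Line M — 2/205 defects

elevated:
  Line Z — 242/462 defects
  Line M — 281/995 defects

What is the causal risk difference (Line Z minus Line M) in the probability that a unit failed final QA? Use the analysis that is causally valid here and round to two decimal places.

The in-process temperature band-specific comparison favours Line M throughout, but the pooled figures favour Line Z. The question is whether to condition on in-process temperature band.
Stratifying would compare lines among units the lines themselves sorted into in-process temperature band groups — a form of selection on an intermediate. The unconditioned pooled rates give the total causal effect.
The causal difference is the pooled difference: 0.139 − 0.236 = -0.097.

-0.10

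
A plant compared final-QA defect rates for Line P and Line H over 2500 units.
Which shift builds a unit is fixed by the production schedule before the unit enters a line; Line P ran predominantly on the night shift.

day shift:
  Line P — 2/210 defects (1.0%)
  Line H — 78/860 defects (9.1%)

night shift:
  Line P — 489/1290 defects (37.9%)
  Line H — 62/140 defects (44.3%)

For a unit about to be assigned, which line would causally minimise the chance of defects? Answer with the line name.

Shift differs across lines for reasons unrelated to any effect of the line itself, and it separately predicts the outcome — a classic confounder. We must compare within shift levels.
Within each level — day shift: 1.0% vs 9.1%; night shift: 37.9% vs 44.3% — Line P is lower every time.

Line P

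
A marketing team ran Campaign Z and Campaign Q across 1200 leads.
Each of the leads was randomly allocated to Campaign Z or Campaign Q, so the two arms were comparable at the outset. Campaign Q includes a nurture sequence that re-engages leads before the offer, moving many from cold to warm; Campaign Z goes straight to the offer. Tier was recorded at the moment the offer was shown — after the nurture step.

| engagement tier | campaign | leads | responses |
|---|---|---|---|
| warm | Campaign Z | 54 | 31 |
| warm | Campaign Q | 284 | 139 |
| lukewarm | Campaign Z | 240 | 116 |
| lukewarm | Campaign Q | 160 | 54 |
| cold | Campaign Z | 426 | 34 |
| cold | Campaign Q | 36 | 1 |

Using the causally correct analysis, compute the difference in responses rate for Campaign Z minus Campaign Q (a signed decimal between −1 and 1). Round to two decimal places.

-0.15

Campaign Z is higher inside every engagement tier stratum but Campaign Q is higher in aggregate. Whether to stratify depends on how engagement tier relates to the campaign.
Engagement tier is recorded after the campaign and is itself shifted by it — it sits on the causal path from campaign to outcome. Conditioning on a mediator would strip out part of the effect we want; the pooled comparison gives the total causal effect.
The causal difference is the pooled difference: 0.251 − 0.404 = -0.153.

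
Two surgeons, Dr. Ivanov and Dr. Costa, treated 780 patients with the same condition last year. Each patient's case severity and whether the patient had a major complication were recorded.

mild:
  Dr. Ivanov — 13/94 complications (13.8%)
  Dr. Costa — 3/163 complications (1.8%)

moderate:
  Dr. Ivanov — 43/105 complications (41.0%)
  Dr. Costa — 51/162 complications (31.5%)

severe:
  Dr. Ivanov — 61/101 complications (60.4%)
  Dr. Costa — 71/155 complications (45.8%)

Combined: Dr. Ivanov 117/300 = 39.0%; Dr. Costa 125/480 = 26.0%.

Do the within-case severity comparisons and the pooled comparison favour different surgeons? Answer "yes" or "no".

Within each case severity level (mild 13.8% vs 1.8%; moderate 41.0% vs 31.5%; severe 60.4% vs 45.8%), Dr. Costa has the lower rate every time. Pooled: 39.0% vs 26.0% — Dr. Costa has the lower rate overall. They agree.

no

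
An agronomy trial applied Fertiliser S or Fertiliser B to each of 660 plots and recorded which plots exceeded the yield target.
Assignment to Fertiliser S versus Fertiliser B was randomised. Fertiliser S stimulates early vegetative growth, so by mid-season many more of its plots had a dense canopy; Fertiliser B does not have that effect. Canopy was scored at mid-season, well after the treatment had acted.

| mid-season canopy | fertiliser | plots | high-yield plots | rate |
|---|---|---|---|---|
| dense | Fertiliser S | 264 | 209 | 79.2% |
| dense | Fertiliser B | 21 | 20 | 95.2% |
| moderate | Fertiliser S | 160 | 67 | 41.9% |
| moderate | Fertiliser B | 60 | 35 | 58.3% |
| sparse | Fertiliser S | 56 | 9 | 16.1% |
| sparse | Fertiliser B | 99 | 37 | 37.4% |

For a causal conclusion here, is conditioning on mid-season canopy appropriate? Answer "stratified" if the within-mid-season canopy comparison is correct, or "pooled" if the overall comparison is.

pooled

Because the fertiliser influences mid-season canopy, mid-season canopy is a post-treatment mediator, not a confounder. Stratifying on it would bias the estimate; the causal effect is the crude pooled difference.
Pooled: Fertiliser S 59.4% vs Fertiliser B 51.1%; Fertiliser S is higher overall.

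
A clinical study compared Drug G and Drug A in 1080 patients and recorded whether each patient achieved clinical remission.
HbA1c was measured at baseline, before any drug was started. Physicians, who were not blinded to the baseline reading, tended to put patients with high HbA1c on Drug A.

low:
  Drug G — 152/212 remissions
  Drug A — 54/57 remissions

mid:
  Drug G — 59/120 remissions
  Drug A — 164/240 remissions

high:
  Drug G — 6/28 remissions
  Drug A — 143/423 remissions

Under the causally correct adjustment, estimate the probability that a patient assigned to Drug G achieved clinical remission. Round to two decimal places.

0.43

Within every HbA1c level Drug A has the higher rate, yet pooled Drug G does — Simpson's reversal.
Since HbA1c is a pre-existing factor (not a product of the drug) and it affects the outcome on its own, it is a confounder. The stratified rates, not the pooled rate, identify the causal effect.
Standardising Drug G to the population HbA1c mix: 0.249·152/212 + 0.333·59/120 + 0.418·6/28 = 0.432.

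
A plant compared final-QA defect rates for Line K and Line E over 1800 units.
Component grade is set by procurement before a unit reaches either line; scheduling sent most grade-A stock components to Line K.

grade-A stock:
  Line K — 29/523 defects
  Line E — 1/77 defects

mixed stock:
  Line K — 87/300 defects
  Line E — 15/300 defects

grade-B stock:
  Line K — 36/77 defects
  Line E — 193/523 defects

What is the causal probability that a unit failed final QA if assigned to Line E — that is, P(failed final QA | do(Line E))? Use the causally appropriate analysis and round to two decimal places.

Line E is lower inside every component grade stratum but Line K is lower in aggregate. Whether to stratify depends on how component grade relates to the line.
Component grade is set before the line has any effect — it is not caused by the line — and it independently drives the outcome. That makes it a confounder, so the causal comparison is within component grade levels.
Standardising Line E to the population component grade mix: 0.333·1/77 + 0.333·15/300 + 0.333·193/523 = 0.144.

0.14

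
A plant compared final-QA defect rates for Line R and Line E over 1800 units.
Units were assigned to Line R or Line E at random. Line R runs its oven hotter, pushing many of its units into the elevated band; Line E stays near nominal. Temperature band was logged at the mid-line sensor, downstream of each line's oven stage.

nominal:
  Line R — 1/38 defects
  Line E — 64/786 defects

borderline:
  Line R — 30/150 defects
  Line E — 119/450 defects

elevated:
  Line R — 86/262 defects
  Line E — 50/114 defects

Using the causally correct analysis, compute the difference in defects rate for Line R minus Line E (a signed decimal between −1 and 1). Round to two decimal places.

+0.09

In-process temperature band is recorded after the line and is itself shifted by it — it sits on the causal path from line to outcome. Conditioning on a mediator would strip out part of the effect we want; the pooled comparison gives the total causal effect.
The causal difference is the pooled difference: 0.260 − 0.173 = +0.087.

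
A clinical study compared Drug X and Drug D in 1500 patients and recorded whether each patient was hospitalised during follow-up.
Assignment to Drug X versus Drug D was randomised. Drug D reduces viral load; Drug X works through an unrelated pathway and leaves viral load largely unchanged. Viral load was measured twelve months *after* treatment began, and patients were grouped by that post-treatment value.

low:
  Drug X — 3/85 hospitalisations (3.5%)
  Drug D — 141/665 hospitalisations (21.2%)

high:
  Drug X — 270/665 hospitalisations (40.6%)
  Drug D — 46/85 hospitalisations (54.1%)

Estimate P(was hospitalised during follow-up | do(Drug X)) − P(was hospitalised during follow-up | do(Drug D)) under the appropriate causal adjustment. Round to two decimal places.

Viral load is downstream of the drug. One should not condition on a consequence of treatment, so the overall rates are the right comparison.
The causal difference is the pooled difference: 0.364 − 0.249 = +0.115.

+0.11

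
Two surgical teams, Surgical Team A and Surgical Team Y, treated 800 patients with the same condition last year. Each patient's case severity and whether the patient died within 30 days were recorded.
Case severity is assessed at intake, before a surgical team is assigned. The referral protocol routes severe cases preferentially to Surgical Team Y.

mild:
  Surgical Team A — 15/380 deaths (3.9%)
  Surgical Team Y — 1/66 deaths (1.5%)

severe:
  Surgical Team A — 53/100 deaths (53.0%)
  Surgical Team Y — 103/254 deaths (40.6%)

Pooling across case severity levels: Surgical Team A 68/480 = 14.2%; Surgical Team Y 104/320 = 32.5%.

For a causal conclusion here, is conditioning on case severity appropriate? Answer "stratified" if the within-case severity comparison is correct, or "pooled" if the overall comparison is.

Case severity satisfies the back-door criterion: it is not a descendant of the surgical team, and it blocks the spurious path from surgical team to outcome. Adjusting for it (i.e., using the within-case severity rates) gives the causal effect.
Within each level — mild: 3.9% vs 1.5%; severe: 53.0% vs 40.6% — Surgical Team Y is lower every time.

stratified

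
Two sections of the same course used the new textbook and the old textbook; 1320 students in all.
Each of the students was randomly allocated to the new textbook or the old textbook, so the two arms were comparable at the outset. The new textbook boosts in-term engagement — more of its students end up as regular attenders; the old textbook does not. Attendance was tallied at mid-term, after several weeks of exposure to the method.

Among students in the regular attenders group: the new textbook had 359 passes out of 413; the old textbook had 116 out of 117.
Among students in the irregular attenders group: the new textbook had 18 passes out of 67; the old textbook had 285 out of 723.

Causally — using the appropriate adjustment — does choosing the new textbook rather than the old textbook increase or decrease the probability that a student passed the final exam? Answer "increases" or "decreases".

increases

The stratified and pooled comparisons disagree (the old textbook wins within each mid-term attendance; the new textbook wins overall), so the answer turns on the causal role of mid-term attendance.
Because the teaching method influences mid-term attendance, mid-term attendance is a post-treatment mediator, not a confounder. Stratifying on it would bias the estimate; the causal effect is the crude pooled difference.
Pooled: the new textbook 78.5% vs the old textbook 47.7%; the new textbook is higher overall.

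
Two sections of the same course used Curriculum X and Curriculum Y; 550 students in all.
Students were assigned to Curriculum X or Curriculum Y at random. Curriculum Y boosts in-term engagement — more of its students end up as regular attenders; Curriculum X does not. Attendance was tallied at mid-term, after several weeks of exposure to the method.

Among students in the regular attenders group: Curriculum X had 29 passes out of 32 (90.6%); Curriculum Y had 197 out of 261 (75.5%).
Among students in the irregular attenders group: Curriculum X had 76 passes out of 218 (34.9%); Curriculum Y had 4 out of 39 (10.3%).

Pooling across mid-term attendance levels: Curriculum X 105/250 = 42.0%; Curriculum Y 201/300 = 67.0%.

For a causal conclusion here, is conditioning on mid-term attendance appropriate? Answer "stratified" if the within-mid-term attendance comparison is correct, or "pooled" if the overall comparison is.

Mid-term attendance is downstream of the teaching method. One should not condition on a consequence of treatment, so the overall rates are the right comparison.
Pooled: Curriculum X 42.0% vs Curriculum Y 67.0%; Curriculum Y is higher overall.

pooled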